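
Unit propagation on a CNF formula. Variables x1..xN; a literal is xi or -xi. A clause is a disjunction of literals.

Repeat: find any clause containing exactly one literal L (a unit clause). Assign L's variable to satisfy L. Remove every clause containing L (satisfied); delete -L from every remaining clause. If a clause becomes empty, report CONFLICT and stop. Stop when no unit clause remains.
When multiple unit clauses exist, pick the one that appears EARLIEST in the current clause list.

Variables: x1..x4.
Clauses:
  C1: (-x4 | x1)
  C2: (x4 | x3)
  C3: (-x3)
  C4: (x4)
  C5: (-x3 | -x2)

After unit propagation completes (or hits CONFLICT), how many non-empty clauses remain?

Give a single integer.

Answer: 0

Derivation:
unit clause [-3] forces x3=F; simplify:
  drop 3 from [4, 3] -> [4]
  satisfied 2 clause(s); 3 remain; assigned so far: [3]
unit clause [4] forces x4=T; simplify:
  drop -4 from [-4, 1] -> [1]
  satisfied 2 clause(s); 1 remain; assigned so far: [3, 4]
unit clause [1] forces x1=T; simplify:
  satisfied 1 clause(s); 0 remain; assigned so far: [1, 3, 4]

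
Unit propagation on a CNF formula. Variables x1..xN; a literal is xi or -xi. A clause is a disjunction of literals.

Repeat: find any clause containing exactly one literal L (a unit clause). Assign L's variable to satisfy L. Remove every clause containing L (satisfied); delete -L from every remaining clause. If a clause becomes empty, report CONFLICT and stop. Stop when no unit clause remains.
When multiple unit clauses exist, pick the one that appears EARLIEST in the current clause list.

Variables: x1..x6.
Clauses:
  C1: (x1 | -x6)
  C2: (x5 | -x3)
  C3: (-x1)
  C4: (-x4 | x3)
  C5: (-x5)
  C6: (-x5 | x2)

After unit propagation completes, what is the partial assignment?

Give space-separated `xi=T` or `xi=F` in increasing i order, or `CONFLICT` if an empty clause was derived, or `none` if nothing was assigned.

Answer: x1=F x3=F x4=F x5=F x6=F

Derivation:
unit clause [-1] forces x1=F; simplify:
  drop 1 from [1, -6] -> [-6]
  satisfied 1 clause(s); 5 remain; assigned so far: [1]
unit clause [-6] forces x6=F; simplify:
  satisfied 1 clause(s); 4 remain; assigned so far: [1, 6]
unit clause [-5] forces x5=F; simplify:
  drop 5 from [5, -3] -> [-3]
  satisfied 2 clause(s); 2 remain; assigned so far: [1, 5, 6]
unit clause [-3] forces x3=F; simplify:
  drop 3 from [-4, 3] -> [-4]
  satisfied 1 clause(s); 1 remain; assigned so far: [1, 3, 5, 6]
unit clause [-4] forces x4=F; simplify:
  satisfied 1 clause(s); 0 remain; assigned so far: [1, 3, 4, 5, 6]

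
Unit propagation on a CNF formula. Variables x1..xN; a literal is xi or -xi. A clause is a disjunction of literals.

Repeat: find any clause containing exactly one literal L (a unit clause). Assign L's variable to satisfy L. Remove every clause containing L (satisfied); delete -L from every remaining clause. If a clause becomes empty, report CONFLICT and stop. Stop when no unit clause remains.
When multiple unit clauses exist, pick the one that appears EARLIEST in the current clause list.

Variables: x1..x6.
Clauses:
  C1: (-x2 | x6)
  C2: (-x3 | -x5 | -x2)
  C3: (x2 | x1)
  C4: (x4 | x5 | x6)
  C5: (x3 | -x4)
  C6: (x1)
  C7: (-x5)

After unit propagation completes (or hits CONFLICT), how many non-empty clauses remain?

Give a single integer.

Answer: 3

Derivation:
unit clause [1] forces x1=T; simplify:
  satisfied 2 clause(s); 5 remain; assigned so far: [1]
unit clause [-5] forces x5=F; simplify:
  drop 5 from [4, 5, 6] -> [4, 6]
  satisfied 2 clause(s); 3 remain; assigned so far: [1, 5]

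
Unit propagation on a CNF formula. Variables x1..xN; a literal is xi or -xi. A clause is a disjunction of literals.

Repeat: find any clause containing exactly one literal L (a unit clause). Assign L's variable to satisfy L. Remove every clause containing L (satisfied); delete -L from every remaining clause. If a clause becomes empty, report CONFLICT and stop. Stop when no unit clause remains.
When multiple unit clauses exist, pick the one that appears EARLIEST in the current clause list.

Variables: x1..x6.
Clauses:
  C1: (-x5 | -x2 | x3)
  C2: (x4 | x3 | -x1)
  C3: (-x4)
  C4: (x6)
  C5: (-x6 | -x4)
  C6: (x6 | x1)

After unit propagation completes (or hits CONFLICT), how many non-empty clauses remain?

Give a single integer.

Answer: 2

Derivation:
unit clause [-4] forces x4=F; simplify:
  drop 4 from [4, 3, -1] -> [3, -1]
  satisfied 2 clause(s); 4 remain; assigned so far: [4]
unit clause [6] forces x6=T; simplify:
  satisfied 2 clause(s); 2 remain; assigned so far: [4, 6]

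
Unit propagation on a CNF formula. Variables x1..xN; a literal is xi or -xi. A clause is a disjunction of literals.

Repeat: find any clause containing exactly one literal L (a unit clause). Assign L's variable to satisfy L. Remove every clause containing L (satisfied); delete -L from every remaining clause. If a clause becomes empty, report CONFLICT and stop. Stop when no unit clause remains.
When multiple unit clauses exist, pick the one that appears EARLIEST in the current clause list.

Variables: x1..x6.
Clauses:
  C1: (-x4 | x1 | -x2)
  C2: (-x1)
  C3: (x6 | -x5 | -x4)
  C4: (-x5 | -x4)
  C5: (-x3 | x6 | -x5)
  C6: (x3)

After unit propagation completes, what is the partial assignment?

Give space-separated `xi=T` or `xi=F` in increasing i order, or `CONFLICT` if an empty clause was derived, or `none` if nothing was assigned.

unit clause [-1] forces x1=F; simplify:
  drop 1 from [-4, 1, -2] -> [-4, -2]
  satisfied 1 clause(s); 5 remain; assigned so far: [1]
unit clause [3] forces x3=T; simplify:
  drop -3 from [-3, 6, -5] -> [6, -5]
  satisfied 1 clause(s); 4 remain; assigned so far: [1, 3]

Answer: x1=F x3=T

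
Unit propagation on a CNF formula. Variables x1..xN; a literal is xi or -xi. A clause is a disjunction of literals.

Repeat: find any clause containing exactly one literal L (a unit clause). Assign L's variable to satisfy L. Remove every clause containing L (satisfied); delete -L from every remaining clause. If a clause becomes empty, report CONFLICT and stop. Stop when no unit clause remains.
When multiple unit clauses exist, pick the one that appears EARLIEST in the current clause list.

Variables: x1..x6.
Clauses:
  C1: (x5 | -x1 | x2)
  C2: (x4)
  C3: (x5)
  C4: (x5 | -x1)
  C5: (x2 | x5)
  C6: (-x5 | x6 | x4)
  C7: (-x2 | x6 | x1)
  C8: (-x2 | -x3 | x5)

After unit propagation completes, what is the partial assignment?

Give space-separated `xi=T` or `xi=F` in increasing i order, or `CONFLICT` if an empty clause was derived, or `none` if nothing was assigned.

Answer: x4=T x5=T

Derivation:
unit clause [4] forces x4=T; simplify:
  satisfied 2 clause(s); 6 remain; assigned so far: [4]
unit clause [5] forces x5=T; simplify:
  satisfied 5 clause(s); 1 remain; assigned so far: [4, 5]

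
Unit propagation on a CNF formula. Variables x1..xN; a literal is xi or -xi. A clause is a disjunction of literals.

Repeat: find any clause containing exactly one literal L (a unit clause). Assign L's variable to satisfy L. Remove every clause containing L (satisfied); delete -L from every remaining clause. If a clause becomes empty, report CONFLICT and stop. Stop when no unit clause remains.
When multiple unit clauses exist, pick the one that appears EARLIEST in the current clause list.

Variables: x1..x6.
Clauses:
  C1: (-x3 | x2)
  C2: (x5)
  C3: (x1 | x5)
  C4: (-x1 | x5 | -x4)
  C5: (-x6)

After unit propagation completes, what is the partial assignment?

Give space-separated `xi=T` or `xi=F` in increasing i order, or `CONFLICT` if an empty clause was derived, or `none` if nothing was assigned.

Answer: x5=T x6=F

Derivation:
unit clause [5] forces x5=T; simplify:
  satisfied 3 clause(s); 2 remain; assigned so far: [5]
unit clause [-6] forces x6=F; simplify:
  satisfied 1 clause(s); 1 remain; assigned so far: [5, 6]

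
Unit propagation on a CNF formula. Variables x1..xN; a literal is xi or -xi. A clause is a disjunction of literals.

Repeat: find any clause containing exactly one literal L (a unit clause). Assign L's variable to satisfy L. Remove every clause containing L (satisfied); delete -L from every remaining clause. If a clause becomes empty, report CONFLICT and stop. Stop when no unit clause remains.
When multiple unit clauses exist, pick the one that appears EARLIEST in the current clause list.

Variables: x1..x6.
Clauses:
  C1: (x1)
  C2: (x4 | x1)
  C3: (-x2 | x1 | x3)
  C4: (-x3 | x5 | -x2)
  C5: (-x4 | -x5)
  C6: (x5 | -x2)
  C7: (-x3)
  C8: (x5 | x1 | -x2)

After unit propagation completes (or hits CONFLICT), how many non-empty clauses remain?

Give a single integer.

unit clause [1] forces x1=T; simplify:
  satisfied 4 clause(s); 4 remain; assigned so far: [1]
unit clause [-3] forces x3=F; simplify:
  satisfied 2 clause(s); 2 remain; assigned so far: [1, 3]

Answer: 2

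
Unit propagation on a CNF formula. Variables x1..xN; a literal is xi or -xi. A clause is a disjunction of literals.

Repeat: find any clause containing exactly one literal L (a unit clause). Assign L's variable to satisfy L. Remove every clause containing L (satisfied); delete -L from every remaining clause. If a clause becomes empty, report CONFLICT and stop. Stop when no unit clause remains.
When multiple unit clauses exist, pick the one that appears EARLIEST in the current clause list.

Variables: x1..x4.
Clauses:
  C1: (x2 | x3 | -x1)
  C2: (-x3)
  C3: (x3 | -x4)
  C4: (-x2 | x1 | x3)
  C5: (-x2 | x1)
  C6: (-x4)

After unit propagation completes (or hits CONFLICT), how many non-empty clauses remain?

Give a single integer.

Answer: 3

Derivation:
unit clause [-3] forces x3=F; simplify:
  drop 3 from [2, 3, -1] -> [2, -1]
  drop 3 from [3, -4] -> [-4]
  drop 3 from [-2, 1, 3] -> [-2, 1]
  satisfied 1 clause(s); 5 remain; assigned so far: [3]
unit clause [-4] forces x4=F; simplify:
  satisfied 2 clause(s); 3 remain; assigned so far: [3, 4]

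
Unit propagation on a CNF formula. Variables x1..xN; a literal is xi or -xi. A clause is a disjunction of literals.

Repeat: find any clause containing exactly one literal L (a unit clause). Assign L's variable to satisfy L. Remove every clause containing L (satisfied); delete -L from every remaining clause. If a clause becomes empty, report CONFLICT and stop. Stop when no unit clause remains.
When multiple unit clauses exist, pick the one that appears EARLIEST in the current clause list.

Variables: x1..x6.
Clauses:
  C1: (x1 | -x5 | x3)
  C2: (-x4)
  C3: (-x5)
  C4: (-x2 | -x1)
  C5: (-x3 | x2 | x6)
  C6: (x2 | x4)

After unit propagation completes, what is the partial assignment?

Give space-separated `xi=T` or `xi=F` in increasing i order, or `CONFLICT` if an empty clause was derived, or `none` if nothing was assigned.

Answer: x1=F x2=T x4=F x5=F

Derivation:
unit clause [-4] forces x4=F; simplify:
  drop 4 from [2, 4] -> [2]
  satisfied 1 clause(s); 5 remain; assigned so far: [4]
unit clause [-5] forces x5=F; simplify:
  satisfied 2 clause(s); 3 remain; assigned so far: [4, 5]
unit clause [2] forces x2=T; simplify:
  drop -2 from [-2, -1] -> [-1]
  satisfied 2 clause(s); 1 remain; assigned so far: [2, 4, 5]
unit clause [-1] forces x1=F; simplify:
  satisfied 1 clause(s); 0 remain; assigned so far: [1, 2, 4, 5]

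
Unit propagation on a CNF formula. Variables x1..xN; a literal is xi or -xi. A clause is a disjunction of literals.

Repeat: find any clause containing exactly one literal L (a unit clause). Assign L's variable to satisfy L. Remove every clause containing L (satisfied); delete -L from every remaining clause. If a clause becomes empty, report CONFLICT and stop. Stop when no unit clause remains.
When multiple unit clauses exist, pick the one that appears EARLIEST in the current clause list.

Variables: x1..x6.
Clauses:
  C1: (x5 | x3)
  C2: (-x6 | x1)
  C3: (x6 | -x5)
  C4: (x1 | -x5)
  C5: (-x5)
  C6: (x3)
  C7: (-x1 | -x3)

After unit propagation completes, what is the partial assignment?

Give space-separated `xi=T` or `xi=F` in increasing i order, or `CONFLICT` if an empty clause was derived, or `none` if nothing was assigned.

unit clause [-5] forces x5=F; simplify:
  drop 5 from [5, 3] -> [3]
  satisfied 3 clause(s); 4 remain; assigned so far: [5]
unit clause [3] forces x3=T; simplify:
  drop -3 from [-1, -3] -> [-1]
  satisfied 2 clause(s); 2 remain; assigned so far: [3, 5]
unit clause [-1] forces x1=F; simplify:
  drop 1 from [-6, 1] -> [-6]
  satisfied 1 clause(s); 1 remain; assigned so far: [1, 3, 5]
unit clause [-6] forces x6=F; simplify:
  satisfied 1 clause(s); 0 remain; assigned so far: [1, 3, 5, 6]

Answer: x1=F x3=T x5=F x6=F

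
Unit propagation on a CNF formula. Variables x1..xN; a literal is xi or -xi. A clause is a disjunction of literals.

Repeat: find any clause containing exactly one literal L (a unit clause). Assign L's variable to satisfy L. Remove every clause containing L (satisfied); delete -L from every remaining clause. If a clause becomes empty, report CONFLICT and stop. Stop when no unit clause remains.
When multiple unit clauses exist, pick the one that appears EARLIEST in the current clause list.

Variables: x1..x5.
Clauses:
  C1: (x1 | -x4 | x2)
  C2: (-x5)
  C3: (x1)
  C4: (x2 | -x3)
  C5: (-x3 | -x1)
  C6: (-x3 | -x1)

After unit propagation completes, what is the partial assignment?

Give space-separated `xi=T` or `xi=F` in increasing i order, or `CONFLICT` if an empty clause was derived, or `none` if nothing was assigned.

Answer: x1=T x3=F x5=F

Derivation:
unit clause [-5] forces x5=F; simplify:
  satisfied 1 clause(s); 5 remain; assigned so far: [5]
unit clause [1] forces x1=T; simplify:
  drop -1 from [-3, -1] -> [-3]
  drop -1 from [-3, -1] -> [-3]
  satisfied 2 clause(s); 3 remain; assigned so far: [1, 5]
unit clause [-3] forces x3=F; simplify:
  satisfied 3 clause(s); 0 remain; assigned so far: [1, 3, 5]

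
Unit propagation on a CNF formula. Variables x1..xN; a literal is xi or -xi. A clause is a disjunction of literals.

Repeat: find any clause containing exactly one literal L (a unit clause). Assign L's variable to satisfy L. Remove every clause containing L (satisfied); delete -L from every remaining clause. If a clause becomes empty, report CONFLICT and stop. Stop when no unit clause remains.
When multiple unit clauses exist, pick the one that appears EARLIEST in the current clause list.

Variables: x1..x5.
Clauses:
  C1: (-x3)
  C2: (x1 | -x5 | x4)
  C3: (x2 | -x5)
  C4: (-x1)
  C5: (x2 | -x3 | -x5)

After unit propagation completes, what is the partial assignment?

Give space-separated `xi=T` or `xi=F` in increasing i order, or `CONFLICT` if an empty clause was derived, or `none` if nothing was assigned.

unit clause [-3] forces x3=F; simplify:
  satisfied 2 clause(s); 3 remain; assigned so far: [3]
unit clause [-1] forces x1=F; simplify:
  drop 1 from [1, -5, 4] -> [-5, 4]
  satisfied 1 clause(s); 2 remain; assigned so far: [1, 3]

Answer: x1=F x3=F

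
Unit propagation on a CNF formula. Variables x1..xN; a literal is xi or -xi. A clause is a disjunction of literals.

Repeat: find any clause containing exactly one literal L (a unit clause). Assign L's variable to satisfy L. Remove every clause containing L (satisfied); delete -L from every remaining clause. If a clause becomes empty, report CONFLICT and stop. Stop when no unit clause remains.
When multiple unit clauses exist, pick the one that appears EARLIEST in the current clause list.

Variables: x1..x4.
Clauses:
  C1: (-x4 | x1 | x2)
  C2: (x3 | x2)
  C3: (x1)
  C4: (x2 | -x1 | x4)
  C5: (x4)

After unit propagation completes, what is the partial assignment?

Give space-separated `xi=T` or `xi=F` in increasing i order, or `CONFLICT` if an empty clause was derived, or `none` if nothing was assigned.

unit clause [1] forces x1=T; simplify:
  drop -1 from [2, -1, 4] -> [2, 4]
  satisfied 2 clause(s); 3 remain; assigned so far: [1]
unit clause [4] forces x4=T; simplify:
  satisfied 2 clause(s); 1 remain; assigned so far: [1, 4]

Answer: x1=T x4=T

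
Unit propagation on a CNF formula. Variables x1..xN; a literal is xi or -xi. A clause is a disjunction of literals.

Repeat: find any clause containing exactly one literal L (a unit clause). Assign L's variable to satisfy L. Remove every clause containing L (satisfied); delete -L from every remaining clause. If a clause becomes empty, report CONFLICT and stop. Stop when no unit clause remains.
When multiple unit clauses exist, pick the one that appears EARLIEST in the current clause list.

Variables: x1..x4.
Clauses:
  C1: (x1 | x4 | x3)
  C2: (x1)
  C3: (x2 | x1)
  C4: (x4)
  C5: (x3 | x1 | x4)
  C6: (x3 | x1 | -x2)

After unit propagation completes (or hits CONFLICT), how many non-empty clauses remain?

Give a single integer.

Answer: 0

Derivation:
unit clause [1] forces x1=T; simplify:
  satisfied 5 clause(s); 1 remain; assigned so far: [1]
unit clause [4] forces x4=T; simplify:
  satisfied 1 clause(s); 0 remain; assigned so far: [1, 4]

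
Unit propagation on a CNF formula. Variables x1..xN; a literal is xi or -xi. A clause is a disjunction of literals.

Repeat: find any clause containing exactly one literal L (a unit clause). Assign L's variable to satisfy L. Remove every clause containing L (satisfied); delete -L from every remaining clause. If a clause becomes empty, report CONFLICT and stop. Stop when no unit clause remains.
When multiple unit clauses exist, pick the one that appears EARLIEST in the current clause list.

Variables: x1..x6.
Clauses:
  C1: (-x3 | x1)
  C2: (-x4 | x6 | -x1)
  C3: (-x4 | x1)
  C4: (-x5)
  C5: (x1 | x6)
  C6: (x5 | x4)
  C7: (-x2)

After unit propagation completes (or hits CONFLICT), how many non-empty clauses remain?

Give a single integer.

Answer: 0

Derivation:
unit clause [-5] forces x5=F; simplify:
  drop 5 from [5, 4] -> [4]
  satisfied 1 clause(s); 6 remain; assigned so far: [5]
unit clause [4] forces x4=T; simplify:
  drop -4 from [-4, 6, -1] -> [6, -1]
  drop -4 from [-4, 1] -> [1]
  satisfied 1 clause(s); 5 remain; assigned so far: [4, 5]
unit clause [1] forces x1=T; simplify:
  drop -1 from [6, -1] -> [6]
  satisfied 3 clause(s); 2 remain; assigned so far: [1, 4, 5]
unit clause [6] forces x6=T; simplify:
  satisfied 1 clause(s); 1 remain; assigned so far: [1, 4, 5, 6]
unit clause [-2] forces x2=F; simplify:
  satisfied 1 clause(s); 0 remain; assigned so far: [1, 2, 4, 5, 6]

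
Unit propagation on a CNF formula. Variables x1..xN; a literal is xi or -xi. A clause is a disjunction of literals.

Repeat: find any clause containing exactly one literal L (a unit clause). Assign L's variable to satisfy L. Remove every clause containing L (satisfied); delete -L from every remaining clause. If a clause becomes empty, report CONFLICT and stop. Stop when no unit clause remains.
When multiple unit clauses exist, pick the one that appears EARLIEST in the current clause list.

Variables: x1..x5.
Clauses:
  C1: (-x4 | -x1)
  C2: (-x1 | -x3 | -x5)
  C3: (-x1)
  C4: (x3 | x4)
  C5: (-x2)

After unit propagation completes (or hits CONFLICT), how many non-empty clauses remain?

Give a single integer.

unit clause [-1] forces x1=F; simplify:
  satisfied 3 clause(s); 2 remain; assigned so far: [1]
unit clause [-2] forces x2=F; simplify:
  satisfied 1 clause(s); 1 remain; assigned so far: [1, 2]

Answer: 1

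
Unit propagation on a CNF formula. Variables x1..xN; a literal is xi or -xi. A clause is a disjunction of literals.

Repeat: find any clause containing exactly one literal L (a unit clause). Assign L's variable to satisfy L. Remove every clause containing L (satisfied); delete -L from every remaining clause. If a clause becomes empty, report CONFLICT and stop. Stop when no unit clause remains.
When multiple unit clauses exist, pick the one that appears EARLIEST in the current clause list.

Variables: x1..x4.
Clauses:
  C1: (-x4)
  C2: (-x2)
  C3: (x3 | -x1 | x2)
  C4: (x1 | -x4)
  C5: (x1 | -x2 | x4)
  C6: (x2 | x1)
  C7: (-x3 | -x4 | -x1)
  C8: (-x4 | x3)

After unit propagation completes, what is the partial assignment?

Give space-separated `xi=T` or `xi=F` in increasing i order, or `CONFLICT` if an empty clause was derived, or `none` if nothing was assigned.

unit clause [-4] forces x4=F; simplify:
  drop 4 from [1, -2, 4] -> [1, -2]
  satisfied 4 clause(s); 4 remain; assigned so far: [4]
unit clause [-2] forces x2=F; simplify:
  drop 2 from [3, -1, 2] -> [3, -1]
  drop 2 from [2, 1] -> [1]
  satisfied 2 clause(s); 2 remain; assigned so far: [2, 4]
unit clause [1] forces x1=T; simplify:
  drop -1 from [3, -1] -> [3]
  satisfied 1 clause(s); 1 remain; assigned so far: [1, 2, 4]
unit clause [3] forces x3=T; simplify:
  satisfied 1 clause(s); 0 remain; assigned so far: [1, 2, 3, 4]

Answer: x1=T x2=F x3=T x4=F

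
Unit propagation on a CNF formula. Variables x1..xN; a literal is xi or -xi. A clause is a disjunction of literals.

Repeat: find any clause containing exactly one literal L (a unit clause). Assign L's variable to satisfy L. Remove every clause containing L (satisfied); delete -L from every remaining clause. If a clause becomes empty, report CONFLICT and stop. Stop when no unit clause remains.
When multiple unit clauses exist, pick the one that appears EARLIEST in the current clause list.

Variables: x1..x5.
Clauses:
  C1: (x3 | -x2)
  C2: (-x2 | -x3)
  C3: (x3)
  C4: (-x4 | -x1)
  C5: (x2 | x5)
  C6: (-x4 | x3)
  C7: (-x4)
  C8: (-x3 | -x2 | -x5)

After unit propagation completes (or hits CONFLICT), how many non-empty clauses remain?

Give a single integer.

Answer: 0

Derivation:
unit clause [3] forces x3=T; simplify:
  drop -3 from [-2, -3] -> [-2]
  drop -3 from [-3, -2, -5] -> [-2, -5]
  satisfied 3 clause(s); 5 remain; assigned so far: [3]
unit clause [-2] forces x2=F; simplify:
  drop 2 from [2, 5] -> [5]
  satisfied 2 clause(s); 3 remain; assigned so far: [2, 3]
unit clause [5] forces x5=T; simplify:
  satisfied 1 clause(s); 2 remain; assigned so far: [2, 3, 5]
unit clause [-4] forces x4=F; simplify:
  satisfied 2 clause(s); 0 remain; assigned so far: [2, 3, 4, 5]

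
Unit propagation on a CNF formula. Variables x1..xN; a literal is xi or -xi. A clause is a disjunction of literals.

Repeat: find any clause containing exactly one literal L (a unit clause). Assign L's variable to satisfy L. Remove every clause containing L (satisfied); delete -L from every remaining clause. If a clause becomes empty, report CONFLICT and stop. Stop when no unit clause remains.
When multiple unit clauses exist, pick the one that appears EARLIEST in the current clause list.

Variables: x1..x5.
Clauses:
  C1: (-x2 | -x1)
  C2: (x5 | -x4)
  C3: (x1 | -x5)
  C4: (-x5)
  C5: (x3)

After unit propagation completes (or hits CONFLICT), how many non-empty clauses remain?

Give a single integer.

Answer: 1

Derivation:
unit clause [-5] forces x5=F; simplify:
  drop 5 from [5, -4] -> [-4]
  satisfied 2 clause(s); 3 remain; assigned so far: [5]
unit clause [-4] forces x4=F; simplify:
  satisfied 1 clause(s); 2 remain; assigned so far: [4, 5]
unit clause [3] forces x3=T; simplify:
  satisfied 1 clause(s); 1 remain; assigned so far: [3, 4, 5]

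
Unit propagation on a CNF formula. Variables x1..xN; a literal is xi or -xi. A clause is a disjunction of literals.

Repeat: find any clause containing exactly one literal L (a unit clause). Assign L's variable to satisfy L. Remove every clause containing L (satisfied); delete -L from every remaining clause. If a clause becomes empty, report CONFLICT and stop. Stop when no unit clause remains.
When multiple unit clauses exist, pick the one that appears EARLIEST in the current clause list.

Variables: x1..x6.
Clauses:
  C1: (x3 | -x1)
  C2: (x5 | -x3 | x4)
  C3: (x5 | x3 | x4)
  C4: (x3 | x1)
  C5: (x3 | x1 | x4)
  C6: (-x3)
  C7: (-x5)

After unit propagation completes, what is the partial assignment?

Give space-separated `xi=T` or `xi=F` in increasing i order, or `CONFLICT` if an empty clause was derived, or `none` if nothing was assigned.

unit clause [-3] forces x3=F; simplify:
  drop 3 from [3, -1] -> [-1]
  drop 3 from [5, 3, 4] -> [5, 4]
  drop 3 from [3, 1] -> [1]
  drop 3 from [3, 1, 4] -> [1, 4]
  satisfied 2 clause(s); 5 remain; assigned so far: [3]
unit clause [-1] forces x1=F; simplify:
  drop 1 from [1] -> [] (empty!)
  drop 1 from [1, 4] -> [4]
  satisfied 1 clause(s); 4 remain; assigned so far: [1, 3]
CONFLICT (empty clause)

Answer: CONFLICT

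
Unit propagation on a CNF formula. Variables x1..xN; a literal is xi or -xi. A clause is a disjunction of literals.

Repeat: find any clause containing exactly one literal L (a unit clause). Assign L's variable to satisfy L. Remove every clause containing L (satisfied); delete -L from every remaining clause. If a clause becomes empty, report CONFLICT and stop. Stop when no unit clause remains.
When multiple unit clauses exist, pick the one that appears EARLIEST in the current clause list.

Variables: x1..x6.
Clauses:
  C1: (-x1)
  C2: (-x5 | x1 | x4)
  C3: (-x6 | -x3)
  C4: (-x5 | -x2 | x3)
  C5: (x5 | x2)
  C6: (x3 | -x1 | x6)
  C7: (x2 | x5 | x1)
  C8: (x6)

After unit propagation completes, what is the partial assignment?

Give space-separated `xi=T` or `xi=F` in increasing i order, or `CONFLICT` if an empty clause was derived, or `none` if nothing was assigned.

unit clause [-1] forces x1=F; simplify:
  drop 1 from [-5, 1, 4] -> [-5, 4]
  drop 1 from [2, 5, 1] -> [2, 5]
  satisfied 2 clause(s); 6 remain; assigned so far: [1]
unit clause [6] forces x6=T; simplify:
  drop -6 from [-6, -3] -> [-3]
  satisfied 1 clause(s); 5 remain; assigned so far: [1, 6]
unit clause [-3] forces x3=F; simplify:
  drop 3 from [-5, -2, 3] -> [-5, -2]
  satisfied 1 clause(s); 4 remain; assigned so far: [1, 3, 6]

Answer: x1=F x3=F x6=T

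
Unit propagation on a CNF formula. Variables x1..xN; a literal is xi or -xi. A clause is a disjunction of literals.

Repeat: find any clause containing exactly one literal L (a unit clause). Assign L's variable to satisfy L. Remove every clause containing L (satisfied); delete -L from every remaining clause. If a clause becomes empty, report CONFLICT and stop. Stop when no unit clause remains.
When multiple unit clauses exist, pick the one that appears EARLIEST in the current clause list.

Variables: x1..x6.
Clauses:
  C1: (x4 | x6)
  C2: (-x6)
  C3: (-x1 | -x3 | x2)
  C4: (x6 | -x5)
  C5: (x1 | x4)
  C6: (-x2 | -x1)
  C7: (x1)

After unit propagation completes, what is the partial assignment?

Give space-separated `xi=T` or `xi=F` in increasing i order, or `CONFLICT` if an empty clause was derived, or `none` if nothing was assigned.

Answer: x1=T x2=F x3=F x4=T x5=F x6=F

Derivation:
unit clause [-6] forces x6=F; simplify:
  drop 6 from [4, 6] -> [4]
  drop 6 from [6, -5] -> [-5]
  satisfied 1 clause(s); 6 remain; assigned so far: [6]
unit clause [4] forces x4=T; simplify:
  satisfied 2 clause(s); 4 remain; assigned so far: [4, 6]
unit clause [-5] forces x5=F; simplify:
  satisfied 1 clause(s); 3 remain; assigned so far: [4, 5, 6]
unit clause [1] forces x1=T; simplify:
  drop -1 from [-1, -3, 2] -> [-3, 2]
  drop -1 from [-2, -1] -> [-2]
  satisfied 1 clause(s); 2 remain; assigned so far: [1, 4, 5, 6]
unit clause [-2] forces x2=F; simplify:
  drop 2 from [-3, 2] -> [-3]
  satisfied 1 clause(s); 1 remain; assigned so far: [1, 2, 4, 5, 6]
unit clause [-3] forces x3=F; simplify:
  satisfied 1 clause(s); 0 remain; assigned so far: [1, 2, 3, 4, 5, 6]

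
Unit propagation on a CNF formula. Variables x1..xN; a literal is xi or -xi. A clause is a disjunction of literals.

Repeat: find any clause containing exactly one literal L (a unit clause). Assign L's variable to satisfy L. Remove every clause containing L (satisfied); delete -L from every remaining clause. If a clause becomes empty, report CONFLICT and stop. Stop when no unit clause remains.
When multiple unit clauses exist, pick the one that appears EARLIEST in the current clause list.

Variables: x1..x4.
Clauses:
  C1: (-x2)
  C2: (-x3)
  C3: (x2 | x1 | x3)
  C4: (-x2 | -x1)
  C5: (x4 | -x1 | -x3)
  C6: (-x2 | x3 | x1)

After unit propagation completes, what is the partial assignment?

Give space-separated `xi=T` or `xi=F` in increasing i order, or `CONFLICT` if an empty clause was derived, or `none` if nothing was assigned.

Answer: x1=T x2=F x3=F

Derivation:
unit clause [-2] forces x2=F; simplify:
  drop 2 from [2, 1, 3] -> [1, 3]
  satisfied 3 clause(s); 3 remain; assigned so far: [2]
unit clause [-3] forces x3=F; simplify:
  drop 3 from [1, 3] -> [1]
  satisfied 2 clause(s); 1 remain; assigned so far: [2, 3]
unit clause [1] forces x1=T; simplify:
  satisfied 1 clause(s); 0 remain; assigned so far: [1, 2, 3]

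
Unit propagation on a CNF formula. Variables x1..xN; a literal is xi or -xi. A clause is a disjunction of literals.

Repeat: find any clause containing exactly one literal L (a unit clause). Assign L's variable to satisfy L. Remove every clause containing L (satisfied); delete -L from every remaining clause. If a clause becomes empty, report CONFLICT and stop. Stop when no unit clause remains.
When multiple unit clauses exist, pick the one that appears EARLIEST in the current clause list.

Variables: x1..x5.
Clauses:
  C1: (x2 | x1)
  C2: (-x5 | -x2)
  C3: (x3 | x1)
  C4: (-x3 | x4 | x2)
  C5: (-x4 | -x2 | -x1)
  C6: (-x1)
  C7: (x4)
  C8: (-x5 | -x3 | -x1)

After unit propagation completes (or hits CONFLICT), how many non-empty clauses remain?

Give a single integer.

Answer: 0

Derivation:
unit clause [-1] forces x1=F; simplify:
  drop 1 from [2, 1] -> [2]
  drop 1 from [3, 1] -> [3]
  satisfied 3 clause(s); 5 remain; assigned so far: [1]
unit clause [2] forces x2=T; simplify:
  drop -2 from [-5, -2] -> [-5]
  satisfied 2 clause(s); 3 remain; assigned so far: [1, 2]
unit clause [-5] forces x5=F; simplify:
  satisfied 1 clause(s); 2 remain; assigned so far: [1, 2, 5]
unit clause [3] forces x3=T; simplify:
  satisfied 1 clause(s); 1 remain; assigned so far: [1, 2, 3, 5]
unit clause [4] forces x4=T; simplify:
  satisfied 1 clause(s); 0 remain; assigned so far: [1, 2, 3, 4, 5]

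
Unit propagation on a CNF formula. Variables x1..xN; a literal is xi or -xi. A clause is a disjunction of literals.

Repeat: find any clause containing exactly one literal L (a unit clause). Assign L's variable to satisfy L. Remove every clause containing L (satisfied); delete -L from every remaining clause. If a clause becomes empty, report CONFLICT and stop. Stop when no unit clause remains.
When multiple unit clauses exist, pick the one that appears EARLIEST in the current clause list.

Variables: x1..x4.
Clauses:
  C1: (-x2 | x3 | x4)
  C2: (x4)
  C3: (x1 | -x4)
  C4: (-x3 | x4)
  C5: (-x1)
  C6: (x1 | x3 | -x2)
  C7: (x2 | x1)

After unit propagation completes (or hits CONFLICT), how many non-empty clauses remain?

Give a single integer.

unit clause [4] forces x4=T; simplify:
  drop -4 from [1, -4] -> [1]
  satisfied 3 clause(s); 4 remain; assigned so far: [4]
unit clause [1] forces x1=T; simplify:
  drop -1 from [-1] -> [] (empty!)
  satisfied 3 clause(s); 1 remain; assigned so far: [1, 4]
CONFLICT (empty clause)

Answer: 0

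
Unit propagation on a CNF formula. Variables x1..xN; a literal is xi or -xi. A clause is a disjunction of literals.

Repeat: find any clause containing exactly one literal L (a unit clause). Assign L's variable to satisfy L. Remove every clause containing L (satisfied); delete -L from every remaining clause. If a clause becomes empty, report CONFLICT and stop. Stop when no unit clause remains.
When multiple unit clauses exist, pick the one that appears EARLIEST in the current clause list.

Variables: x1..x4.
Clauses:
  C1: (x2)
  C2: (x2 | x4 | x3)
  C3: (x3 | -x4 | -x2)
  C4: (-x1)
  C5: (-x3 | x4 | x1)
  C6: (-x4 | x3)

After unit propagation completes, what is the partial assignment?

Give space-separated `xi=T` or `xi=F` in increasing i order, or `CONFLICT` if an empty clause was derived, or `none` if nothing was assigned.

Answer: x1=F x2=T

Derivation:
unit clause [2] forces x2=T; simplify:
  drop -2 from [3, -4, -2] -> [3, -4]
  satisfied 2 clause(s); 4 remain; assigned so far: [2]
unit clause [-1] forces x1=F; simplify:
  drop 1 from [-3, 4, 1] -> [-3, 4]
  satisfied 1 clause(s); 3 remain; assigned so far: [1, 2]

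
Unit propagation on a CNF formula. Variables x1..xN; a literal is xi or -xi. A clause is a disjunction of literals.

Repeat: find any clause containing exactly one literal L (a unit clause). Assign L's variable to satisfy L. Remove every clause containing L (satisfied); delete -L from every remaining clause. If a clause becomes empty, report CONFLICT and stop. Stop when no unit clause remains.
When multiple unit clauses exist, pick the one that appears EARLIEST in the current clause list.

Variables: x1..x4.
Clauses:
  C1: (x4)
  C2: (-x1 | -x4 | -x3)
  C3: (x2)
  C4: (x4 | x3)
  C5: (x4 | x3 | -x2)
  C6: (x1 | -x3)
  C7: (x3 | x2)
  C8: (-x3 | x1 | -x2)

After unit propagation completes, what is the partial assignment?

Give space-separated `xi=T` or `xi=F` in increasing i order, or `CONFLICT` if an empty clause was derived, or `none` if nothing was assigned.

Answer: x2=T x4=T

Derivation:
unit clause [4] forces x4=T; simplify:
  drop -4 from [-1, -4, -3] -> [-1, -3]
  satisfied 3 clause(s); 5 remain; assigned so far: [4]
unit clause [2] forces x2=T; simplify:
  drop -2 from [-3, 1, -2] -> [-3, 1]
  satisfied 2 clause(s); 3 remain; assigned so far: [2, 4]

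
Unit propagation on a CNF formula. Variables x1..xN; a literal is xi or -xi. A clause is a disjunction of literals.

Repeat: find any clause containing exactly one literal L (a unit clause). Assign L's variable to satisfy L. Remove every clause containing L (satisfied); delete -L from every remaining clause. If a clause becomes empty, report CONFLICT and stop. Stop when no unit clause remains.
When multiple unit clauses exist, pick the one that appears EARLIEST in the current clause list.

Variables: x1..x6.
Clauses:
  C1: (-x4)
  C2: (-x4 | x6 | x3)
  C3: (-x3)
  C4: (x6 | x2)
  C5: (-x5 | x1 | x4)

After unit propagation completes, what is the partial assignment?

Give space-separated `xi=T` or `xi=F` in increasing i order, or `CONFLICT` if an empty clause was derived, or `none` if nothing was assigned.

Answer: x3=F x4=F

Derivation:
unit clause [-4] forces x4=F; simplify:
  drop 4 from [-5, 1, 4] -> [-5, 1]
  satisfied 2 clause(s); 3 remain; assigned so far: [4]
unit clause [-3] forces x3=F; simplify:
  satisfied 1 clause(s); 2 remain; assigned so far: [3, 4]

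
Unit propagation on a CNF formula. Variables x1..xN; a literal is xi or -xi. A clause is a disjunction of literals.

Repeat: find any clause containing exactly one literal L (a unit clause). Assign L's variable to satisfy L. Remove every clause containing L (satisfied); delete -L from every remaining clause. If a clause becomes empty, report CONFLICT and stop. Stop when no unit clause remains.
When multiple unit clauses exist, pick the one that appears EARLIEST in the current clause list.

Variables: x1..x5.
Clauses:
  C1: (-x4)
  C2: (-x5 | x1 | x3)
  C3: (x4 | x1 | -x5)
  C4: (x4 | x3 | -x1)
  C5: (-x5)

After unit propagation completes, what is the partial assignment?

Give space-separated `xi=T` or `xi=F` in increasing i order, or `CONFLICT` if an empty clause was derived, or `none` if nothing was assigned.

unit clause [-4] forces x4=F; simplify:
  drop 4 from [4, 1, -5] -> [1, -5]
  drop 4 from [4, 3, -1] -> [3, -1]
  satisfied 1 clause(s); 4 remain; assigned so far: [4]
unit clause [-5] forces x5=F; simplify:
  satisfied 3 clause(s); 1 remain; assigned so far: [4, 5]

Answer: x4=F x5=F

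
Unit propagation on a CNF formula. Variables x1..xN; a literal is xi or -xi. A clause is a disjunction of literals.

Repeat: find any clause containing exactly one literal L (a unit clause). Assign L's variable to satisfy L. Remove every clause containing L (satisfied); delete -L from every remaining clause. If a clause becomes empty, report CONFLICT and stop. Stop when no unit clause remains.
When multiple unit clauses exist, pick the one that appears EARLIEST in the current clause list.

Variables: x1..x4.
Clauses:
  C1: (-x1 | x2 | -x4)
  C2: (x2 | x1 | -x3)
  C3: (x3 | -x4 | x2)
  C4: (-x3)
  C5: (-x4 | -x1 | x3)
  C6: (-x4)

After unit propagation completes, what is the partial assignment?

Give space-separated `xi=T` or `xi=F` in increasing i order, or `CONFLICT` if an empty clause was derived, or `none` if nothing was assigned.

Answer: x3=F x4=F

Derivation:
unit clause [-3] forces x3=F; simplify:
  drop 3 from [3, -4, 2] -> [-4, 2]
  drop 3 from [-4, -1, 3] -> [-4, -1]
  satisfied 2 clause(s); 4 remain; assigned so far: [3]
unit clause [-4] forces x4=F; simplify:
  satisfied 4 clause(s); 0 remain; assigned so far: [3, 4]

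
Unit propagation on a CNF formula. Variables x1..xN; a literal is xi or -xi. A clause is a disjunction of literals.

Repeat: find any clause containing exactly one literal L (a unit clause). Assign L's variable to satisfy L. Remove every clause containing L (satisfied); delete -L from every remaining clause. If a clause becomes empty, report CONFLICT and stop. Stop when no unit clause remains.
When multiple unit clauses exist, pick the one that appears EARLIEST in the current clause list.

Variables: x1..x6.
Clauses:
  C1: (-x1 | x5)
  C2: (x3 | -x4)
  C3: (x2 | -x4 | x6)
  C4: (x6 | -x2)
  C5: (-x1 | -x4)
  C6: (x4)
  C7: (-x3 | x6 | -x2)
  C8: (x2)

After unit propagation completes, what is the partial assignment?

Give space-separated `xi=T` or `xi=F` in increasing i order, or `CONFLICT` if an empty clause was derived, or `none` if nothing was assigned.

unit clause [4] forces x4=T; simplify:
  drop -4 from [3, -4] -> [3]
  drop -4 from [2, -4, 6] -> [2, 6]
  drop -4 from [-1, -4] -> [-1]
  satisfied 1 clause(s); 7 remain; assigned so far: [4]
unit clause [3] forces x3=T; simplify:
  drop -3 from [-3, 6, -2] -> [6, -2]
  satisfied 1 clause(s); 6 remain; assigned so far: [3, 4]
unit clause [-1] forces x1=F; simplify:
  satisfied 2 clause(s); 4 remain; assigned so far: [1, 3, 4]
unit clause [2] forces x2=T; simplify:
  drop -2 from [6, -2] -> [6]
  drop -2 from [6, -2] -> [6]
  satisfied 2 clause(s); 2 remain; assigned so far: [1, 2, 3, 4]
unit clause [6] forces x6=T; simplify:
  satisfied 2 clause(s); 0 remain; assigned so far: [1, 2, 3, 4, 6]

Answer: x1=F x2=T x3=T x4=T x6=T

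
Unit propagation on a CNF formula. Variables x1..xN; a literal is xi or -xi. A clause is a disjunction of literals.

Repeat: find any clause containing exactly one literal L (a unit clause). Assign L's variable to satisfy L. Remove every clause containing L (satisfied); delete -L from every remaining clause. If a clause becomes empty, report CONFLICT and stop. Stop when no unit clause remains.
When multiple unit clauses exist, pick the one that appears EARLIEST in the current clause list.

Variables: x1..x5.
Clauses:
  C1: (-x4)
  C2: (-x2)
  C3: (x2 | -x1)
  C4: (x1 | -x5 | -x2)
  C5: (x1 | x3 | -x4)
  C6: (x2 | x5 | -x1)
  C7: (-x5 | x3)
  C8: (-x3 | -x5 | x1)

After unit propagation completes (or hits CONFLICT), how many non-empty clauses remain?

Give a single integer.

unit clause [-4] forces x4=F; simplify:
  satisfied 2 clause(s); 6 remain; assigned so far: [4]
unit clause [-2] forces x2=F; simplify:
  drop 2 from [2, -1] -> [-1]
  drop 2 from [2, 5, -1] -> [5, -1]
  satisfied 2 clause(s); 4 remain; assigned so far: [2, 4]
unit clause [-1] forces x1=F; simplify:
  drop 1 from [-3, -5, 1] -> [-3, -5]
  satisfied 2 clause(s); 2 remain; assigned so far: [1, 2, 4]

Answer: 2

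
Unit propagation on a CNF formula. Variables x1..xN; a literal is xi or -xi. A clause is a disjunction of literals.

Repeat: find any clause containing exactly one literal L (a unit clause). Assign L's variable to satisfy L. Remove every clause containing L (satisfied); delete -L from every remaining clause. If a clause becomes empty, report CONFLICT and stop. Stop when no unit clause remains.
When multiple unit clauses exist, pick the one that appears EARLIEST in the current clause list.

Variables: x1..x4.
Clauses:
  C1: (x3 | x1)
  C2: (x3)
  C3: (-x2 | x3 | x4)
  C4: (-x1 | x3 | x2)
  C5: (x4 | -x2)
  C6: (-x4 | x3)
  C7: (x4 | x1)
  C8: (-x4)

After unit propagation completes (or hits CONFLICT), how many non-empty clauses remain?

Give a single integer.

unit clause [3] forces x3=T; simplify:
  satisfied 5 clause(s); 3 remain; assigned so far: [3]
unit clause [-4] forces x4=F; simplify:
  drop 4 from [4, -2] -> [-2]
  drop 4 from [4, 1] -> [1]
  satisfied 1 clause(s); 2 remain; assigned so far: [3, 4]
unit clause [-2] forces x2=F; simplify:
  satisfied 1 clause(s); 1 remain; assigned so far: [2, 3, 4]
unit clause [1] forces x1=T; simplify:
  satisfied 1 clause(s); 0 remain; assigned so far: [1, 2, 3, 4]

Answer: 0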